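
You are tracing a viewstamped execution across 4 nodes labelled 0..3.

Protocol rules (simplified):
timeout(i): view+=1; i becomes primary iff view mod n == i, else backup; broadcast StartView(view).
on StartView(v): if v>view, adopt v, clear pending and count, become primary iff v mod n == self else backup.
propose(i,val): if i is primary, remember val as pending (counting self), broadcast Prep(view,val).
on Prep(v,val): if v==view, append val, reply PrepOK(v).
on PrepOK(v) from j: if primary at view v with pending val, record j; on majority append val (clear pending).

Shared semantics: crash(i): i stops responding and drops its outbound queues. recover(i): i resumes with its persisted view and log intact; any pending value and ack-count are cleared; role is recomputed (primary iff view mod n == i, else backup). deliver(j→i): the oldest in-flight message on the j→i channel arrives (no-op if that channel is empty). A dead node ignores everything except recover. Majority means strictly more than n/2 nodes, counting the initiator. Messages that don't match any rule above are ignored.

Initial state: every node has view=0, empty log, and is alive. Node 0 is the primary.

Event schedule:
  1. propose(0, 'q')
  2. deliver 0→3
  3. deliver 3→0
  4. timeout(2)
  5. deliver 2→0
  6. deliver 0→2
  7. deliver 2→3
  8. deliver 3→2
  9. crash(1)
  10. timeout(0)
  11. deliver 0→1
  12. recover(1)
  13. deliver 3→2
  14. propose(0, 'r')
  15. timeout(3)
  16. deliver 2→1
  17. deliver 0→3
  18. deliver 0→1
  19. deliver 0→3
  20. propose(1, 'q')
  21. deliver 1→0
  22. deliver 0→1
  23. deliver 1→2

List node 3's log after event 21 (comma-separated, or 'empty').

q

1. propose(0,'q'):  nop
2. deliver 0→3:  <3:back v0 q>
3. deliver 3→0:  nop
4. timeout(2):  <2:back v1 ->
5. deliver 2→0:  <0:back v1 ->
6. deliver 0→2:  nop
7. deliver 2→3:  <3:back v1 q>
8. deliver 3→2:  nop
9. crash(1):  <1:✗back v0 ->
10. timeout(0):  <0:back v2 ->
11. deliver 0→1:  nop
12. recover(1):  <1:back v0 ->
13. deliver 3→2:  nop
14. propose(0,'r'):  nop
15. timeout(3):  <3:back v2 q>
16. deliver 2→1:  <1:prim v1 ->
17. deliver 0→3:  nop
18. deliver 0→1:  nop
19. deliver 0→3:  nop
20. propose(1,'q'):  nop
21. deliver 1→0:  nop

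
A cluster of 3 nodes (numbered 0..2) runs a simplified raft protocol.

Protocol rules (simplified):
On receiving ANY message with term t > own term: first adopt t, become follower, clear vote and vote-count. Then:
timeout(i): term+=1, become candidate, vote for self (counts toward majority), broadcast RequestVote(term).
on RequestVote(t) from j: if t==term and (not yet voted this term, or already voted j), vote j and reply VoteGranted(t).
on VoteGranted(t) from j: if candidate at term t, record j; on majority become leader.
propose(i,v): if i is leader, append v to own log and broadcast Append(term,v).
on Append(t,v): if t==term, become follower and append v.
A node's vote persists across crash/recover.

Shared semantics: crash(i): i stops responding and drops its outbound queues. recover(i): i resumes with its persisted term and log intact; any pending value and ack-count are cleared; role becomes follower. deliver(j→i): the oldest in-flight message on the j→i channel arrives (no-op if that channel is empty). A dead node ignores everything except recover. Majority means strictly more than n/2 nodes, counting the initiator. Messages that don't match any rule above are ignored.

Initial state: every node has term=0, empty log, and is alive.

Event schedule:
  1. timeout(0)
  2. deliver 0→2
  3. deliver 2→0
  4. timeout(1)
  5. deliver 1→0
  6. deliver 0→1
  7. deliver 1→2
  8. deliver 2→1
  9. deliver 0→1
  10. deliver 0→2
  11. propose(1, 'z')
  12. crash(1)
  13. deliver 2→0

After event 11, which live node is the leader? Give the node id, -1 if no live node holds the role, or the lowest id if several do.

1. timeout(0):  <0:cand t1 ->
2. deliver 0→2:  <2:foll t1 ->
3. deliver 2→0:  <0:lead t1 ->
4. timeout(1):  <1:cand t1 ->
5. deliver 1→0:  nop
6. deliver 0→1:  nop
7. deliver 1→2:  nop
8. deliver 2→1:  nop
9. deliver 0→1:  nop
10. deliver 0→2:  nop
11. propose(1,'z'):  nop

0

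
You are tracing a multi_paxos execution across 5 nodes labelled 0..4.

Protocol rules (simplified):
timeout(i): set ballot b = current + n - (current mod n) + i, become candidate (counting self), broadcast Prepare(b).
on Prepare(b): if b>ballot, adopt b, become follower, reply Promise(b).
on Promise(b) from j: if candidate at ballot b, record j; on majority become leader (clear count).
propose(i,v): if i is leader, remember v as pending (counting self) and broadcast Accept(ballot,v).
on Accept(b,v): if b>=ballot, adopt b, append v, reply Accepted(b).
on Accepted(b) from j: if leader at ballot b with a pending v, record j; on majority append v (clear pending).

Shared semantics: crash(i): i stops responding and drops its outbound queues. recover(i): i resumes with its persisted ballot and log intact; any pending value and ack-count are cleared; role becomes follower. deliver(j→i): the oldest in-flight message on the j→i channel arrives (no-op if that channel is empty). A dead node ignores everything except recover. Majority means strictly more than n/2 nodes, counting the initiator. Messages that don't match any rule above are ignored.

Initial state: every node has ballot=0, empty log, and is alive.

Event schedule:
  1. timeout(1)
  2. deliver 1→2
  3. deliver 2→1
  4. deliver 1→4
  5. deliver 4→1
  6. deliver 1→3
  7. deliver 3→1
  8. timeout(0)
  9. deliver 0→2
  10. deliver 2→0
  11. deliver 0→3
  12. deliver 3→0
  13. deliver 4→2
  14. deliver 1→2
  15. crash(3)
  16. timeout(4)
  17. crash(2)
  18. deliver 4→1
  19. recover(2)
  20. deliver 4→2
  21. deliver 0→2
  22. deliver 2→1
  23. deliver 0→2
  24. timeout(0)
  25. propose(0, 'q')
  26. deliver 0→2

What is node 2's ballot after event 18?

e1 timeout(1): 1[cand,b=6,-]
e2 deliver 1→2: 2[foll,b=6,-]
e3 deliver 2→1: ·
e4 deliver 1→4: 4[foll,b=6,-]
e5 deliver 4→1: 1[lead,b=6,-]
e6 deliver 1→3: 3[foll,b=6,-]
e7 deliver 3→1: ·
e8 timeout(0): 0[cand,b=5,-]
e9 deliver 0→2: ·
e10 deliver 2→0: ·
e11 deliver 0→3: ·
e12 deliver 3→0: ·
e13 deliver 4→2: ·
e14 deliver 1→2: ·
e15 crash(3): 3[✗foll,b=6,-]
e16 timeout(4): 4[cand,b=14,-]
e17 crash(2): 2[✗foll,b=6,-]
e18 deliver 4→1: 1[foll,b=14,-]

6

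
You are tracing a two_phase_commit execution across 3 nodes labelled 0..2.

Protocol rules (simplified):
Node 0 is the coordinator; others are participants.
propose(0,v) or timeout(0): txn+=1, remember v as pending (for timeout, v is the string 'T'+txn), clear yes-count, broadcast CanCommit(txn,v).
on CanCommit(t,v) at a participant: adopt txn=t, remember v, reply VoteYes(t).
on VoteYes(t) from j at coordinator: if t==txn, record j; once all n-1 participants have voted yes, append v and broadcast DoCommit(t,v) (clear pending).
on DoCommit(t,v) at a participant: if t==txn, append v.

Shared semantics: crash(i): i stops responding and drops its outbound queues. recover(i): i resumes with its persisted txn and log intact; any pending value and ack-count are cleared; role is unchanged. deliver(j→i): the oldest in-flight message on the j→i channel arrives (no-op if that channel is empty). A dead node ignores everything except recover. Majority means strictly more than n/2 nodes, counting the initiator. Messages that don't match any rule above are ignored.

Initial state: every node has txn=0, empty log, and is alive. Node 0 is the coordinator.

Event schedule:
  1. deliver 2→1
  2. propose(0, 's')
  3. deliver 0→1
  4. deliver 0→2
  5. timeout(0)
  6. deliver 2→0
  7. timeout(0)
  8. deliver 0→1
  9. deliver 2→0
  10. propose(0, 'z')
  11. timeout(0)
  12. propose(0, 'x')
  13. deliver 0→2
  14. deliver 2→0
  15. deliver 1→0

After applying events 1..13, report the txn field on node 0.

6

step 1 deliver 2→1: —
step 2 propose(0,'s'): 0={coor,t=1,log=-}
step 3 deliver 0→1: 1={part,t=1,log=-}
step 4 deliver 0→2: 2={part,t=1,log=-}
step 5 timeout(0): 0={coor,t=2,log=-}
step 6 deliver 2→0: —
step 7 timeout(0): 0={coor,t=3,log=-}
step 8 deliver 0→1: 1={part,t=2,log=-}
step 9 deliver 2→0: —
step 10 propose(0,'z'): 0={coor,t=4,log=-}
step 11 timeout(0): 0={coor,t=5,log=-}
step 12 propose(0,'x'): 0={coor,t=6,log=-}
step 13 deliver 0→2: 2={part,t=2,log=-}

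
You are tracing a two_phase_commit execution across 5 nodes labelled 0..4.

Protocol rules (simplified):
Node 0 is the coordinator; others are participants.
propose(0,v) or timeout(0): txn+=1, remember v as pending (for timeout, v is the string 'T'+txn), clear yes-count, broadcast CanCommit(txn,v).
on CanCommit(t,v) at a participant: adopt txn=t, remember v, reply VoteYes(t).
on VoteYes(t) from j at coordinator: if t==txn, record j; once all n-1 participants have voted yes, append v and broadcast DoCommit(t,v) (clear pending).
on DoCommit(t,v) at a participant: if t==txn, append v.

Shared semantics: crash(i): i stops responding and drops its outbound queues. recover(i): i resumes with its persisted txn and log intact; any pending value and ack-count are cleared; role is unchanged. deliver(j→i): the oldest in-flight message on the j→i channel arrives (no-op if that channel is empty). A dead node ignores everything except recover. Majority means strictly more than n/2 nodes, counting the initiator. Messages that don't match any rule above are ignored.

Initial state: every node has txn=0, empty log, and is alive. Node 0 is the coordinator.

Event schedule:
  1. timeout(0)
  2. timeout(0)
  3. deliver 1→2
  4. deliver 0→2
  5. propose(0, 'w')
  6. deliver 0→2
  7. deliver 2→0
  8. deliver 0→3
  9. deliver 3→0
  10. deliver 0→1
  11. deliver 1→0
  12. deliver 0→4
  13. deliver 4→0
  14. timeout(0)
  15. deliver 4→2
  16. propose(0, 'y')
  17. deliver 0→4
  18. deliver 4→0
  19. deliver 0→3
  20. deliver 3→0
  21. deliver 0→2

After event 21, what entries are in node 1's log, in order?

e1 timeout(0): 0[coor,t=1,-]
e2 timeout(0): 0[coor,t=2,-]
e3 deliver 1→2: ·
e4 deliver 0→2: 2[part,t=1,-]
e5 propose(0,'w'): 0[coor,t=3,-]
e6 deliver 0→2: 2[part,t=2,-]
e7 deliver 2→0: ·
e8 deliver 0→3: 3[part,t=1,-]
e9 deliver 3→0: ·
e10 deliver 0→1: 1[part,t=1,-]
e11 deliver 1→0: ·
e12 deliver 0→4: 4[part,t=1,-]
e13 deliver 4→0: ·
e14 timeout(0): 0[coor,t=4,-]
e15 deliver 4→2: ·
e16 propose(0,'y'): 0[coor,t=5,-]
e17 deliver 0→4: 4[part,t=2,-]
e18 deliver 4→0: ·
e19 deliver 0→3: 3[part,t=2,-]
e20 deliver 3→0: ·
e21 deliver 0→2: 2[part,t=3,-]

empty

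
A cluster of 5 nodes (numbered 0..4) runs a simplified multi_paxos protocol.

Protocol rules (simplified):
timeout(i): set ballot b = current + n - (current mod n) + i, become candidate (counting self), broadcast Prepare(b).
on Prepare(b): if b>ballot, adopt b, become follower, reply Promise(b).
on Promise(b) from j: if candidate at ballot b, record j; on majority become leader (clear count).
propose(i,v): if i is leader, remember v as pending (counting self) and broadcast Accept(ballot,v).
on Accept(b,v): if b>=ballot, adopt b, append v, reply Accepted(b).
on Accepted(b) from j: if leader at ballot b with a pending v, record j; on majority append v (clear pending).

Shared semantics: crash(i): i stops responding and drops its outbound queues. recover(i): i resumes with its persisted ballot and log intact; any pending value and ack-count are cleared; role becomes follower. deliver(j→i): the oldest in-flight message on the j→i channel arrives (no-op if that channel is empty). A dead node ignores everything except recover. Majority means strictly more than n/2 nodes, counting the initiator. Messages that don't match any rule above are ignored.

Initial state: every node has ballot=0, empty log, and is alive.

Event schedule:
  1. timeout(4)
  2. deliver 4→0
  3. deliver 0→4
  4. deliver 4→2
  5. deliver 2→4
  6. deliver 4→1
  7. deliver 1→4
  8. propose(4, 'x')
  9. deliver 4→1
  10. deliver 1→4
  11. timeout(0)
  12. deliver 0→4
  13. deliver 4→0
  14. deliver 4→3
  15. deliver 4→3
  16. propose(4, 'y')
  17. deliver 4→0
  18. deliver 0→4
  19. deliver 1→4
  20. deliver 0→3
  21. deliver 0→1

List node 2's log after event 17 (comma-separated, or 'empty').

after 1 — timeout(4): n4:cand/b9/[-]
after 2 — deliver 4→0: n0:foll/b9/[-]
after 3 — deliver 0→4: ·
after 4 — deliver 4→2: n2:foll/b9/[-]
after 5 — deliver 2→4: n4:lead/b9/[-]
after 6 — deliver 4→1: n1:foll/b9/[-]
after 7 — deliver 1→4: ·
after 8 — propose(4,'x'): ·
after 9 — deliver 4→1: n1:foll/b9/[x]
after 10 — deliver 1→4: ·
after 11 — timeout(0): n0:cand/b10/[-]
after 12 — deliver 0→4: n4:foll/b10/[-]
after 13 — deliver 4→0: ·
after 14 — deliver 4→3: n3:foll/b9/[-]
after 15 — deliver 4→3: n3:foll/b9/[x]
after 16 — propose(4,'y'): ·
after 17 — deliver 4→0: ·

empty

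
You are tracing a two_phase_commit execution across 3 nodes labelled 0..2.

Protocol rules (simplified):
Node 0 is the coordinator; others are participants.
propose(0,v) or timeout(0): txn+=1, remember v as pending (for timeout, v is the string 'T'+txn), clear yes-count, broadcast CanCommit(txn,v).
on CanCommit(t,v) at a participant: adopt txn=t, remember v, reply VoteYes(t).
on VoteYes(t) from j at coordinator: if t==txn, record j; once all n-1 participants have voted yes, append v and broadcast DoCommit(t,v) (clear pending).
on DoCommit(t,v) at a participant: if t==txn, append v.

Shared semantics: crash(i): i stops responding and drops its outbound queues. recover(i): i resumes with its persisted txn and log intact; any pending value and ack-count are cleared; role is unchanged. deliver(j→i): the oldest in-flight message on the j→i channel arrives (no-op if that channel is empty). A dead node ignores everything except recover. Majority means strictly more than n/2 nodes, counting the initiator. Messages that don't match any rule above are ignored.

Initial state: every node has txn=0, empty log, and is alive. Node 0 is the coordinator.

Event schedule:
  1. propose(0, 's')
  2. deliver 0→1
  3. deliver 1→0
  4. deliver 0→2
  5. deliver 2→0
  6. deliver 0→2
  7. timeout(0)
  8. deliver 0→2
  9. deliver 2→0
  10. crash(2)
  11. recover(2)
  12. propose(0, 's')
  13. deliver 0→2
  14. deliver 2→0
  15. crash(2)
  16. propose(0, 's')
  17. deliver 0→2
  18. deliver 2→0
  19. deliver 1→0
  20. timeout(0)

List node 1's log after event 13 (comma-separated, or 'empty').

empty

[1] propose(0,'s') → N0(coor t1 [-])
[2] deliver 0→1 → N1(part t1 [-])
[3] deliver 1→0 → ∅
[4] deliver 0→2 → N2(part t1 [-])
[5] deliver 2→0 → N0(coor t1 [s])
[6] deliver 0→2 → N2(part t1 [s])
[7] timeout(0) → N0(coor t2 [s])
[8] deliver 0→2 → N2(part t2 [s])
[9] deliver 2→0 → ∅
[10] crash(2) → N2(✗part t2 [s])
[11] recover(2) → N2(part t2 [s])
[12] propose(0,'s') → N0(coor t3 [s])
[13] deliver 0→2 → N2(part t3 [s])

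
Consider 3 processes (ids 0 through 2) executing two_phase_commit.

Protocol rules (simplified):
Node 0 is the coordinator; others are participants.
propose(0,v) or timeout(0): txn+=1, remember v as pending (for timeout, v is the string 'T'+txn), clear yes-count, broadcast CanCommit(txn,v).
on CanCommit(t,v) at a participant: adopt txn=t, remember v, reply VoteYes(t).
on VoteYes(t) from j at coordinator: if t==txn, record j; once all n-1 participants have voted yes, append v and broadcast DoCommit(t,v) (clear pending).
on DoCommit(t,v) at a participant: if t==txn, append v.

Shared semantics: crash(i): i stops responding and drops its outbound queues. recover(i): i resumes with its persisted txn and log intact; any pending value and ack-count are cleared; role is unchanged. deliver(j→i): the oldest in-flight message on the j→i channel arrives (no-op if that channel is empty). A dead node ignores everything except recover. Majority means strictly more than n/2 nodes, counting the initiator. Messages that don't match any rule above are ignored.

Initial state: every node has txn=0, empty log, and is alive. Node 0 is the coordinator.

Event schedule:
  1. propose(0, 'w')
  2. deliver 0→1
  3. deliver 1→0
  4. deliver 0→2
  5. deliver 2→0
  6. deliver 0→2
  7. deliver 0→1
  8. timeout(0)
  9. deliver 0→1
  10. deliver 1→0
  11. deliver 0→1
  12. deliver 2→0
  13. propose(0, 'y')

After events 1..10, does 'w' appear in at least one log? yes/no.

yes

e1 propose(0,'w'): 0[coor,t=1,-]
e2 deliver 0→1: 1[part,t=1,-]
e3 deliver 1→0: ·
e4 deliver 0→2: 2[part,t=1,-]
e5 deliver 2→0: 0[coor,t=1,w]
e6 deliver 0→2: 2[part,t=1,w]
e7 deliver 0→1: 1[part,t=1,w]
e8 timeout(0): 0[coor,t=2,w]
e9 deliver 0→1: 1[part,t=2,w]
e10 deliver 1→0: ·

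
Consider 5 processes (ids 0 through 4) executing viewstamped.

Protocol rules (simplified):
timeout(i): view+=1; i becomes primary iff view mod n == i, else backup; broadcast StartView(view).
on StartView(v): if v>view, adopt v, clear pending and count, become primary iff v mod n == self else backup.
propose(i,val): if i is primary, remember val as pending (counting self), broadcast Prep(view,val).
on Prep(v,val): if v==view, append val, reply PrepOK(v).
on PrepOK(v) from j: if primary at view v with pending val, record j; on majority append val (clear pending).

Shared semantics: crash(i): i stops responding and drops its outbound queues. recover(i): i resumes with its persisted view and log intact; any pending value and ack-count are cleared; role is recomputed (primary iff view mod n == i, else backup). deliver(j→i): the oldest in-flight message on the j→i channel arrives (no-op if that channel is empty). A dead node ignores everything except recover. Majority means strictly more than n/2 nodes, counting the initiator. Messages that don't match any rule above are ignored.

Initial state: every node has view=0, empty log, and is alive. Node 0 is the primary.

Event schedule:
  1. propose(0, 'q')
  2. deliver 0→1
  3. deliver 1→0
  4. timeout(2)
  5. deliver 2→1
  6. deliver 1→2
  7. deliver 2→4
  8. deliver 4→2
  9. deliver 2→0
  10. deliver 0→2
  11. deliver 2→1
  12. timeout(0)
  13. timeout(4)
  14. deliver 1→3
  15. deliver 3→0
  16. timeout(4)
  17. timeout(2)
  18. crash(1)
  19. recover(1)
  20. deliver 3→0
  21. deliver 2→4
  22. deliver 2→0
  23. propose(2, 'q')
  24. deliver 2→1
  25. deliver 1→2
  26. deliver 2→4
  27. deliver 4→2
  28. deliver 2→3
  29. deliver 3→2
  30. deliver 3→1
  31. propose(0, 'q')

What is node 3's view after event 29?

e1 propose(0,'q'): ·
e2 deliver 0→1: 1[back,v=0,q]
e3 deliver 1→0: ·
e4 timeout(2): 2[back,v=1,-]
e5 deliver 2→1: 1[prim,v=1,q]
e6 deliver 1→2: ·
e7 deliver 2→4: 4[back,v=1,-]
e8 deliver 4→2: ·
e9 deliver 2→0: 0[back,v=1,-]
e10 deliver 0→2: ·
e11 deliver 2→1: ·
e12 timeout(0): 0[back,v=2,-]
e13 timeout(4): 4[back,v=2,-]
e14 deliver 1→3: ·
e15 deliver 3→0: ·
e16 timeout(4): 4[back,v=3,-]
e17 timeout(2): 2[prim,v=2,-]
e18 crash(1): 1[✗prim,v=1,q]
e19 recover(1): 1[prim,v=1,q]
e20 deliver 3→0: ·
e21 deliver 2→4: ·
e22 deliver 2→0: ·
e23 propose(2,'q'): ·
e24 deliver 2→1: 1[back,v=2,q]
e25 deliver 1→2: ·
e26 deliver 2→4: ·
e27 deliver 4→2: ·
e28 deliver 2→3: 3[back,v=1,-]
e29 deliver 3→2: ·

1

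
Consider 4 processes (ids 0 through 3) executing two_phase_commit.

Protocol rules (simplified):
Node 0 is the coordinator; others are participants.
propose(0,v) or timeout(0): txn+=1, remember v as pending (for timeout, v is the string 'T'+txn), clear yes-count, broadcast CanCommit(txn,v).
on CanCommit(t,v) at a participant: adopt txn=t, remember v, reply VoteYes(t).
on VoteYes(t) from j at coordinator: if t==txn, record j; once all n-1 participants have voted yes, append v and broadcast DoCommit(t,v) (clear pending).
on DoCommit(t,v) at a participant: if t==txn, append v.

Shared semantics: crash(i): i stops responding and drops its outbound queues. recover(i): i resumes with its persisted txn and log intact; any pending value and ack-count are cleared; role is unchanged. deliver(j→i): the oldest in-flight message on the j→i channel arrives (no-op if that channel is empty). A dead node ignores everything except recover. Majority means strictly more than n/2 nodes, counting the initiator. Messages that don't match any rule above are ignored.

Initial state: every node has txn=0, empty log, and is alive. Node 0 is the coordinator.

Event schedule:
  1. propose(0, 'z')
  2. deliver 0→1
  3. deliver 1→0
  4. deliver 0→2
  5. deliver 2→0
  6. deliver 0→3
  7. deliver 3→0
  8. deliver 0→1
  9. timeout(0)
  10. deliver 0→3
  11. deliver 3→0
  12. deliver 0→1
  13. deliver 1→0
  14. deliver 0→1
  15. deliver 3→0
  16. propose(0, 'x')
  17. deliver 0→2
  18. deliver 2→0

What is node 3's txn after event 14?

e1 propose(0,'z'): 0[coor,t=1,-]
e2 deliver 0→1: 1[part,t=1,-]
e3 deliver 1→0: ·
e4 deliver 0→2: 2[part,t=1,-]
e5 deliver 2→0: ·
e6 deliver 0→3: 3[part,t=1,-]
e7 deliver 3→0: 0[coor,t=1,z]
e8 deliver 0→1: 1[part,t=1,z]
e9 timeout(0): 0[coor,t=2,z]
e10 deliver 0→3: 3[part,t=1,z]
e11 deliver 3→0: ·
e12 deliver 0→1: 1[part,t=2,z]
e13 deliver 1→0: ·
e14 deliver 0→1: ·

1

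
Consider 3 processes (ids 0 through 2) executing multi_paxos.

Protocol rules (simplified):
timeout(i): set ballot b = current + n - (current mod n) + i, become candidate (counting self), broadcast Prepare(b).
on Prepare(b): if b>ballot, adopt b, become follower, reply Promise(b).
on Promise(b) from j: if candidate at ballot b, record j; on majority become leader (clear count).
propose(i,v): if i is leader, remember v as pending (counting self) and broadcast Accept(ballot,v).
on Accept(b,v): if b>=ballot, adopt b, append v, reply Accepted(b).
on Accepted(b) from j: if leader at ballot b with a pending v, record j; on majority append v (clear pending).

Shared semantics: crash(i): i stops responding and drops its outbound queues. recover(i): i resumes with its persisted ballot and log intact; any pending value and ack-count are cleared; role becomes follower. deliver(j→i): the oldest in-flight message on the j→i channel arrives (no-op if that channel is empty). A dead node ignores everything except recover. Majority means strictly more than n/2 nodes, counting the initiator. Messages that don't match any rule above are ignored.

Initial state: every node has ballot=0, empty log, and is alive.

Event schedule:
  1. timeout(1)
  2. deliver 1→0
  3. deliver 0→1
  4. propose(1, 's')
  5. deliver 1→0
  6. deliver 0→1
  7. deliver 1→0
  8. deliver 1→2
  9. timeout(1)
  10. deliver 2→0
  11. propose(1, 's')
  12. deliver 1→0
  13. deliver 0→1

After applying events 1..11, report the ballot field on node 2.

4

after 1 — timeout(1): n1:cand/b4/[-]
after 2 — deliver 1→0: n0:foll/b4/[-]
after 3 — deliver 0→1: n1:lead/b4/[-]
after 4 — propose(1,'s'): ·
after 5 — deliver 1→0: n0:foll/b4/[s]
after 6 — deliver 0→1: n1:lead/b4/[s]
after 7 — deliver 1→0: ·
after 8 — deliver 1→2: n2:foll/b4/[-]
after 9 — timeout(1): n1:cand/b7/[s]
after 10 — deliver 2→0: ·
after 11 — propose(1,'s'): ·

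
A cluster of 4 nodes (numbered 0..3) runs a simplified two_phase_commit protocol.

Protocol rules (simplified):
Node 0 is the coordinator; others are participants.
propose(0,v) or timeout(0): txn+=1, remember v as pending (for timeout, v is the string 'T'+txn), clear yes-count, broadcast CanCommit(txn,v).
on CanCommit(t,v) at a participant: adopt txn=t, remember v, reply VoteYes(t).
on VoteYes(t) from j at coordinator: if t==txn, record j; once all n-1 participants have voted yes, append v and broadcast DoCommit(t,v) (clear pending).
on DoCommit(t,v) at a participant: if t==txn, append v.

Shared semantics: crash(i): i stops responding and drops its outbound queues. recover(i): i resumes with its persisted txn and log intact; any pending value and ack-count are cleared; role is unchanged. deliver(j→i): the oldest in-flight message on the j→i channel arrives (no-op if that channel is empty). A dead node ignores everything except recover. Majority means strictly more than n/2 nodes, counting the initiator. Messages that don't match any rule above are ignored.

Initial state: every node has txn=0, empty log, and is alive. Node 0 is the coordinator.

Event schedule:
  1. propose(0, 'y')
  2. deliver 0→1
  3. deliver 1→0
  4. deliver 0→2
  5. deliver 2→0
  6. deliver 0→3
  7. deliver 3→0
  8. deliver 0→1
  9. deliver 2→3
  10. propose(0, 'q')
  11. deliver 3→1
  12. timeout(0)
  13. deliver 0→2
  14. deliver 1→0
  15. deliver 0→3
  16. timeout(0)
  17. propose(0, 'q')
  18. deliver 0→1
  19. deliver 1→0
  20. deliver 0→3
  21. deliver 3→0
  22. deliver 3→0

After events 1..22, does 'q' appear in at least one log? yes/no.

no

[1] propose(0,'y') → N0(coor t1 [-])
[2] deliver 0→1 → N1(part t1 [-])
[3] deliver 1→0 → ∅
[4] deliver 0→2 → N2(part t1 [-])
[5] deliver 2→0 → ∅
[6] deliver 0→3 → N3(part t1 [-])
[7] deliver 3→0 → N0(coor t1 [y])
[8] deliver 0→1 → N1(part t1 [y])
[9] deliver 2→3 → ∅
[10] propose(0,'q') → N0(coor t2 [y])
[11] deliver 3→1 → ∅
[12] timeout(0) → N0(coor t3 [y])
[13] deliver 0→2 → N2(part t1 [y])
[14] deliver 1→0 → ∅
[15] deliver 0→3 → N3(part t1 [y])
[16] timeout(0) → N0(coor t4 [y])
[17] propose(0,'q') → N0(coor t5 [y])
[18] deliver 0→1 → N1(part t2 [y])
[19] deliver 1→0 → ∅
[20] deliver 0→3 → N3(part t2 [y])
[21] deliver 3→0 → ∅
[22] deliver 3→0 → ∅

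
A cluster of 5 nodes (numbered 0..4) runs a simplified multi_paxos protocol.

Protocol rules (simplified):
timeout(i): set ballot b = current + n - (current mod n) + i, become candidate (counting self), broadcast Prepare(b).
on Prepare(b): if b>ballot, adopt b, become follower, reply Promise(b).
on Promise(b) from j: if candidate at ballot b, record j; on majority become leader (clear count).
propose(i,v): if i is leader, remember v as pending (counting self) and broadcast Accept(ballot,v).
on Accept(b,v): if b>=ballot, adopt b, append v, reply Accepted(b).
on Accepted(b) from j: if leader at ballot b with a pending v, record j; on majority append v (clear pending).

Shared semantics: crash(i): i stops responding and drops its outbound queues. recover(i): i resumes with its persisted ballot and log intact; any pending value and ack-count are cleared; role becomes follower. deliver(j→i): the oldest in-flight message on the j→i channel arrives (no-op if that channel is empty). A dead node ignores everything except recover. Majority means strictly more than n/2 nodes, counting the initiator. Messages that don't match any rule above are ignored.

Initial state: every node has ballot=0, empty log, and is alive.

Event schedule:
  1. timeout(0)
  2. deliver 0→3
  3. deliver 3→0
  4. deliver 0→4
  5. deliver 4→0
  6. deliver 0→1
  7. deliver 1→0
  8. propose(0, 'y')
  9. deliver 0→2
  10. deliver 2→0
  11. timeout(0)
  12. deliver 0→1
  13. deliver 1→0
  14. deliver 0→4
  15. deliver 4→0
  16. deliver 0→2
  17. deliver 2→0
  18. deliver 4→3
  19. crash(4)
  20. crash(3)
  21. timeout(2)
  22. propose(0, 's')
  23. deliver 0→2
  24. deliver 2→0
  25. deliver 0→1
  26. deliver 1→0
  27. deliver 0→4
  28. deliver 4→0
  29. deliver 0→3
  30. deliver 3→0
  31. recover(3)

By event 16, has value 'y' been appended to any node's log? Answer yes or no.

e1 timeout(0): 0[cand,b=5,-]
e2 deliver 0→3: 3[foll,b=5,-]
e3 deliver 3→0: ·
e4 deliver 0→4: 4[foll,b=5,-]
e5 deliver 4→0: 0[lead,b=5,-]
e6 deliver 0→1: 1[foll,b=5,-]
e7 deliver 1→0: ·
e8 propose(0,'y'): ·
e9 deliver 0→2: 2[foll,b=5,-]
e10 deliver 2→0: ·
e11 timeout(0): 0[cand,b=10,-]
e12 deliver 0→1: 1[foll,b=5,y]
e13 deliver 1→0: ·
e14 deliver 0→4: 4[foll,b=5,y]
e15 deliver 4→0: ·
e16 deliver 0→2: 2[foll,b=5,y]

yes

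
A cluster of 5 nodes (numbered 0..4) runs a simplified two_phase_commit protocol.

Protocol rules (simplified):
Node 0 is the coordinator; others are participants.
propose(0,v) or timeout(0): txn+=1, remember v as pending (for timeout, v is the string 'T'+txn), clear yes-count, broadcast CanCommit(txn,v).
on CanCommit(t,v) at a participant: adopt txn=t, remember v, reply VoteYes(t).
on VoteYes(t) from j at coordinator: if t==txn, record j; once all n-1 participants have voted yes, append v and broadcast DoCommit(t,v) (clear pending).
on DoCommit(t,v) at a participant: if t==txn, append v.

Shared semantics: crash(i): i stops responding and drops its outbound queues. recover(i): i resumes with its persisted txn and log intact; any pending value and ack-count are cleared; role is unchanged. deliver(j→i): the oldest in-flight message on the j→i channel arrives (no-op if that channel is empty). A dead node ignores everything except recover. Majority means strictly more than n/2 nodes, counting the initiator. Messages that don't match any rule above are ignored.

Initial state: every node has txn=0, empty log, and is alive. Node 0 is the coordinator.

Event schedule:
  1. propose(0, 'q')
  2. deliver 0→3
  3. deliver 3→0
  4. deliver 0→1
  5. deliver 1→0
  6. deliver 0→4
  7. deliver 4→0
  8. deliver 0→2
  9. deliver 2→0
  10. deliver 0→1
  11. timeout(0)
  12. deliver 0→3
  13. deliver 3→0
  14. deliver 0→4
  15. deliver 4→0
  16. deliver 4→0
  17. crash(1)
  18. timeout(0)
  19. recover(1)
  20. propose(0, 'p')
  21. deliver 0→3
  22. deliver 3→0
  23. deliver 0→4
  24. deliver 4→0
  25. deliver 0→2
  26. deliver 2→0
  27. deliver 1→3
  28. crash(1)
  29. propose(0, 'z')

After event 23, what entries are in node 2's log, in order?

[1] propose(0,'q') → N0(coor t1 [-])
[2] deliver 0→3 → N3(part t1 [-])
[3] deliver 3→0 → ∅
[4] deliver 0→1 → N1(part t1 [-])
[5] deliver 1→0 → ∅
[6] deliver 0→4 → N4(part t1 [-])
[7] deliver 4→0 → ∅
[8] deliver 0→2 → N2(part t1 [-])
[9] deliver 2→0 → N0(coor t1 [q])
[10] deliver 0→1 → N1(part t1 [q])
[11] timeout(0) → N0(coor t2 [q])
[12] deliver 0→3 → N3(part t1 [q])
[13] deliver 3→0 → ∅
[14] deliver 0→4 → N4(part t1 [q])
[15] deliver 4→0 → ∅
[16] deliver 4→0 → ∅
[17] crash(1) → N1(✗part t1 [q])
[18] timeout(0) → N0(coor t3 [q])
[19] recover(1) → N1(part t1 [q])
[20] propose(0,'p') → N0(coor t4 [q])
[21] deliver 0→3 → N3(part t2 [q])
[22] deliver 3→0 → ∅
[23] deliver 0→4 → N4(part t2 [q])

empty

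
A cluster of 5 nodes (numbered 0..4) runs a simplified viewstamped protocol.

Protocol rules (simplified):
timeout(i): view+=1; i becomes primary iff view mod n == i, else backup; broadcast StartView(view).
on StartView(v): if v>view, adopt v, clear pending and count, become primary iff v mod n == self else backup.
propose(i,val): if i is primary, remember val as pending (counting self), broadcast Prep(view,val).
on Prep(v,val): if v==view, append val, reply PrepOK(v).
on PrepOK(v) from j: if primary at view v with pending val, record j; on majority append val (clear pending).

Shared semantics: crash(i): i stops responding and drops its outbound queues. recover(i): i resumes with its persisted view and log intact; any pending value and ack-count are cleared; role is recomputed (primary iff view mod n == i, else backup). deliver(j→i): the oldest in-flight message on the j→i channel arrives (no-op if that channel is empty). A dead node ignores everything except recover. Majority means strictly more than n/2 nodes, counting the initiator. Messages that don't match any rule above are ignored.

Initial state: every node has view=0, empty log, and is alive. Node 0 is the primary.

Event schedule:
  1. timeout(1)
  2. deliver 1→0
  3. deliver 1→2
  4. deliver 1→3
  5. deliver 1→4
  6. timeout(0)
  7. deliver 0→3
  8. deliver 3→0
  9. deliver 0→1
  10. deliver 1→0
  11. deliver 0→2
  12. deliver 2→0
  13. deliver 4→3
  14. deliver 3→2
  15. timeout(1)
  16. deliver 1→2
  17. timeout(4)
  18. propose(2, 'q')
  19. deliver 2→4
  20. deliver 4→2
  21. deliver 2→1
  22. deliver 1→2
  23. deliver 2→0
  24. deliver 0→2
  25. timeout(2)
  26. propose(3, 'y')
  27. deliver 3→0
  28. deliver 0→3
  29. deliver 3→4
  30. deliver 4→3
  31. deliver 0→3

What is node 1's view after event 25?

3

[1] timeout(1) → N1(prim v1 [-])
[2] deliver 1→0 → N0(back v1 [-])
[3] deliver 1→2 → N2(back v1 [-])
[4] deliver 1→3 → N3(back v1 [-])
[5] deliver 1→4 → N4(back v1 [-])
[6] timeout(0) → N0(back v2 [-])
[7] deliver 0→3 → N3(back v2 [-])
[8] deliver 3→0 → ∅
[9] deliver 0→1 → N1(back v2 [-])
[10] deliver 1→0 → ∅
[11] deliver 0→2 → N2(prim v2 [-])
[12] deliver 2→0 → ∅
[13] deliver 4→3 → ∅
[14] deliver 3→2 → ∅
[15] timeout(1) → N1(back v3 [-])
[16] deliver 1→2 → N2(back v3 [-])
[17] timeout(4) → N4(back v2 [-])
[18] propose(2,'q') → ∅
[19] deliver 2→4 → ∅
[20] deliver 4→2 → ∅
[21] deliver 2→1 → ∅
[22] deliver 1→2 → ∅
[23] deliver 2→0 → ∅
[24] deliver 0→2 → ∅
[25] timeout(2) → N2(back v4 [-])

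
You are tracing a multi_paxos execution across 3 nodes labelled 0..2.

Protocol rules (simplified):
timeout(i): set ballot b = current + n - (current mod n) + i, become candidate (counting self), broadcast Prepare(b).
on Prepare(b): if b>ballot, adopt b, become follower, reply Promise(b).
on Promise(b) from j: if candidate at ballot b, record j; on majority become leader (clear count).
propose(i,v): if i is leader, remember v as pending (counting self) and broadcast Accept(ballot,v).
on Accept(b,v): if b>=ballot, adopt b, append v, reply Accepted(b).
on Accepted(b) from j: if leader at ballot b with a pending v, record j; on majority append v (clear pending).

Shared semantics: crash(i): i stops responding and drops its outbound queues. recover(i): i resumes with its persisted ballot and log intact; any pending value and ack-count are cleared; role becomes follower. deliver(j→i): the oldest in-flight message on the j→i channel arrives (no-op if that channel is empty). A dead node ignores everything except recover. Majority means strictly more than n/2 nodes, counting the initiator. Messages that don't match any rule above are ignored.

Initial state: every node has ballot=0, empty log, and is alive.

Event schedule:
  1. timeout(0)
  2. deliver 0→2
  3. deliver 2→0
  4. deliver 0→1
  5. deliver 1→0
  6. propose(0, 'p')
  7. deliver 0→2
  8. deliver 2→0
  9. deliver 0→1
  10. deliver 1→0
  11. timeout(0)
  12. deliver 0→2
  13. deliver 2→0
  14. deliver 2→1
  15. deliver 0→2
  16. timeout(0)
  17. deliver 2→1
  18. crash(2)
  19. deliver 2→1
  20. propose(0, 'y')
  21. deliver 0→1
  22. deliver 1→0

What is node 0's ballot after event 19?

9

after 1 — timeout(0): n0:cand/b3/[-]
after 2 — deliver 0→2: n2:foll/b3/[-]
after 3 — deliver 2→0: n0:lead/b3/[-]
after 4 — deliver 0→1: n1:foll/b3/[-]
after 5 — deliver 1→0: ·
after 6 — propose(0,'p'): ·
after 7 — deliver 0→2: n2:foll/b3/[p]
after 8 — deliver 2→0: n0:lead/b3/[p]
after 9 — deliver 0→1: n1:foll/b3/[p]
after 10 — deliver 1→0: ·
after 11 — timeout(0): n0:cand/b6/[p]
after 12 — deliver 0→2: n2:foll/b6/[p]
after 13 — deliver 2→0: n0:lead/b6/[p]
after 14 — deliver 2→1: ·
after 15 — deliver 0→2: ·
after 16 — timeout(0): n0:cand/b9/[p]
after 17 — deliver 2→1: ·
after 18 — crash(2): n2:✗foll/b6/[p]
after 19 — deliver 2→1: ·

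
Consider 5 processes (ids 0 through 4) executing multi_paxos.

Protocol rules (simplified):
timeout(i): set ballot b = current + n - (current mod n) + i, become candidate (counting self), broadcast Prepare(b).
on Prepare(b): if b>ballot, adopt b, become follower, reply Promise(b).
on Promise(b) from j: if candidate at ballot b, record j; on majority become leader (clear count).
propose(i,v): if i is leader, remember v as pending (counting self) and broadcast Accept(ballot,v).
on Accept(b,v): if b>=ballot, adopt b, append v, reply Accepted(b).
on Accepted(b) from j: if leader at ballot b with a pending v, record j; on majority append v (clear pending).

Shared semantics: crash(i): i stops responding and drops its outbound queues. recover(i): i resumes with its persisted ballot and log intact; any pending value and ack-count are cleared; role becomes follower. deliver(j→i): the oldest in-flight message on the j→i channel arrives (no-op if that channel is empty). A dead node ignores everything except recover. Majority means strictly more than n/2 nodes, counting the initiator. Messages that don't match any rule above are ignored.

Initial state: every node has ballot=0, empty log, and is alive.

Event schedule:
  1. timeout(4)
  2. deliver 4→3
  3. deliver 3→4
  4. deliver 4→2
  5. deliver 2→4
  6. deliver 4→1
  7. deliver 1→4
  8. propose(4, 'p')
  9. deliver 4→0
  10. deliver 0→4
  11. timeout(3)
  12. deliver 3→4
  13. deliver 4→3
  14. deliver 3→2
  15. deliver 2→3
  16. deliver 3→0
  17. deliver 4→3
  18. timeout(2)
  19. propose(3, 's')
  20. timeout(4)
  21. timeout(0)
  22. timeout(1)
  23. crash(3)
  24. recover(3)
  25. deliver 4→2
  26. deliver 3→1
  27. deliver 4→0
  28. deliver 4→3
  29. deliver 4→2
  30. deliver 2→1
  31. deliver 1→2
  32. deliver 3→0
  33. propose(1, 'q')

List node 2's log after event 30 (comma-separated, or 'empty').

step 1 timeout(4): 4={cand,b=9,log=-}
step 2 deliver 4→3: 3={foll,b=9,log=-}
step 3 deliver 3→4: —
step 4 deliver 4→2: 2={foll,b=9,log=-}
step 5 deliver 2→4: 4={lead,b=9,log=-}
step 6 deliver 4→1: 1={foll,b=9,log=-}
step 7 deliver 1→4: —
step 8 propose(4,'p'): —
step 9 deliver 4→0: 0={foll,b=9,log=-}
step 10 deliver 0→4: —
step 11 timeout(3): 3={cand,b=13,log=-}
step 12 deliver 3→4: 4={foll,b=13,log=-}
step 13 deliver 4→3: —
step 14 deliver 3→2: 2={foll,b=13,log=-}
step 15 deliver 2→3: —
step 16 deliver 3→0: 0={foll,b=13,log=-}
step 17 deliver 4→3: 3={lead,b=13,log=-}
step 18 timeout(2): 2={cand,b=17,log=-}
step 19 propose(3,'s'): —
step 20 timeout(4): 4={cand,b=19,log=-}
step 21 timeout(0): 0={cand,b=15,log=-}
step 22 timeout(1): 1={cand,b=11,log=-}
step 23 crash(3): 3={✗lead,b=13,log=-}
step 24 recover(3): 3={foll,b=13,log=-}
step 25 deliver 4→2: —
step 26 deliver 3→1: —
step 27 deliver 4→0: —
step 28 deliver 4→3: 3={foll,b=19,log=-}
step 29 deliver 4→2: 2={foll,b=19,log=-}
step 30 deliver 2→1: 1={foll,b=17,log=-}

empty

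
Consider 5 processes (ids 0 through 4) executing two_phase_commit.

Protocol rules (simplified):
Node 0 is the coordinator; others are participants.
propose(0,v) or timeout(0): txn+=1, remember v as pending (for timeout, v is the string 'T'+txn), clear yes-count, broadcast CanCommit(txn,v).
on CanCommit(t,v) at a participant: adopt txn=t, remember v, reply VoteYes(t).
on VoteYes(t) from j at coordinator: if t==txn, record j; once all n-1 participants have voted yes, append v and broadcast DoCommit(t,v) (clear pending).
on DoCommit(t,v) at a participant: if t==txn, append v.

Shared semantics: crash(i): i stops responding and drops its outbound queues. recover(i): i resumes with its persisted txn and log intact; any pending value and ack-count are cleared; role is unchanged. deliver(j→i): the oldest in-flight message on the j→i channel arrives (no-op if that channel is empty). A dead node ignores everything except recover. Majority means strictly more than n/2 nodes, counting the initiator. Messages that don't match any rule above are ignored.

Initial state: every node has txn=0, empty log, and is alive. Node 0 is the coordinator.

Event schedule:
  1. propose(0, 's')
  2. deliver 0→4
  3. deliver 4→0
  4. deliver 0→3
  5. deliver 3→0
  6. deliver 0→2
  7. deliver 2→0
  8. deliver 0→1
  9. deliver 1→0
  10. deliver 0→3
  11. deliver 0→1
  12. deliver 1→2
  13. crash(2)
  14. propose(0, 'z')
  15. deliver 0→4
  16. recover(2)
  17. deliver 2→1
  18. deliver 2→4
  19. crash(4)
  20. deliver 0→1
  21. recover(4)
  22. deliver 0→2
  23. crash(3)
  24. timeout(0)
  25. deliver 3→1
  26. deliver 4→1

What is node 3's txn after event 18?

1

[1] propose(0,'s') → N0(coor t1 [-])
[2] deliver 0→4 → N4(part t1 [-])
[3] deliver 4→0 → ∅
[4] deliver 0→3 → N3(part t1 [-])
[5] deliver 3→0 → ∅
[6] deliver 0→2 → N2(part t1 [-])
[7] deliver 2→0 → ∅
[8] deliver 0→1 → N1(part t1 [-])
[9] deliver 1→0 → N0(coor t1 [s])
[10] deliver 0→3 → N3(part t1 [s])
[11] deliver 0→1 → N1(part t1 [s])
[12] deliver 1→2 → ∅
[13] crash(2) → N2(✗part t1 [-])
[14] propose(0,'z') → N0(coor t2 [s])
[15] deliver 0→4 → N4(part t1 [s])
[16] recover(2) → N2(part t1 [-])
[17] deliver 2→1 → ∅
[18] deliver 2→4 → ∅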